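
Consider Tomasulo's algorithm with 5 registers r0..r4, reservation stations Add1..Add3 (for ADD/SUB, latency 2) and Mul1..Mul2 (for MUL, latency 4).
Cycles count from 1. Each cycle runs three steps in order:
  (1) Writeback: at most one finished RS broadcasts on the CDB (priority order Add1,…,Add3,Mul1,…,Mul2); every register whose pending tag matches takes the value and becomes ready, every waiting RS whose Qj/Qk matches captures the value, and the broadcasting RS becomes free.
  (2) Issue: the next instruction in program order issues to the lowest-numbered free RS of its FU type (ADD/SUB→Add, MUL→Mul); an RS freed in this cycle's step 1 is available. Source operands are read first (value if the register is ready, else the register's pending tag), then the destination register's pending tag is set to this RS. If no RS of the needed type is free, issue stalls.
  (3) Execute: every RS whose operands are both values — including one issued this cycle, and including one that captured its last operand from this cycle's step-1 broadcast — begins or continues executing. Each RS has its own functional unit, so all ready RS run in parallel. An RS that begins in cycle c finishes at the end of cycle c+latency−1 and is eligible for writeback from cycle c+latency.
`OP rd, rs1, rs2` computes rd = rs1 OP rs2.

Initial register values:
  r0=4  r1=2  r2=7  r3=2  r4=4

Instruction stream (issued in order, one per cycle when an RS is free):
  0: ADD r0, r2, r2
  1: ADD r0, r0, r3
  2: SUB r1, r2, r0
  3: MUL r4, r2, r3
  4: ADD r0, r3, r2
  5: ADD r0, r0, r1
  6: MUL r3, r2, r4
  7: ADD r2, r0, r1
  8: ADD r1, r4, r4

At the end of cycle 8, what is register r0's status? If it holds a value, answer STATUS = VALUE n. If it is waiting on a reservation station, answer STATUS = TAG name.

  c1: issue ADD r0<-Add1  regs: r0:Add1,r1:2,r2:7,r3:2,r4:4
  c2: issue ADD r0<-Add2  regs: r0:Add2,r1:2,r2:7,r3:2,r4:4
  c3: CDB Add1=14; issue SUB r1<-Add1  regs: r0:Add2,r1:Add1,r2:7,r3:2,r4:4
  c4: issue MUL r4<-Mul1  regs: r0:Add2,r1:Add1,r2:7,r3:2,r4:Mul1
  c5: CDB Add2=16; issue ADD r0<-Add2  regs: r0:Add2,r1:Add1,r2:7,r3:2,r4:Mul1
  c6: issue ADD r0<-Add3  regs: r0:Add3,r1:Add1,r2:7,r3:2,r4:Mul1
  c7: CDB Add1=-9; issue MUL r3<-Mul2  regs: r0:Add3,r1:-9,r2:7,r3:Mul2,r4:Mul1
  c8: CDB Add2=9; issue ADD r2<-Add1  regs: r0:Add3,r1:-9,r2:Add1,r3:Mul2,r4:Mul1

STATUS = TAG Add3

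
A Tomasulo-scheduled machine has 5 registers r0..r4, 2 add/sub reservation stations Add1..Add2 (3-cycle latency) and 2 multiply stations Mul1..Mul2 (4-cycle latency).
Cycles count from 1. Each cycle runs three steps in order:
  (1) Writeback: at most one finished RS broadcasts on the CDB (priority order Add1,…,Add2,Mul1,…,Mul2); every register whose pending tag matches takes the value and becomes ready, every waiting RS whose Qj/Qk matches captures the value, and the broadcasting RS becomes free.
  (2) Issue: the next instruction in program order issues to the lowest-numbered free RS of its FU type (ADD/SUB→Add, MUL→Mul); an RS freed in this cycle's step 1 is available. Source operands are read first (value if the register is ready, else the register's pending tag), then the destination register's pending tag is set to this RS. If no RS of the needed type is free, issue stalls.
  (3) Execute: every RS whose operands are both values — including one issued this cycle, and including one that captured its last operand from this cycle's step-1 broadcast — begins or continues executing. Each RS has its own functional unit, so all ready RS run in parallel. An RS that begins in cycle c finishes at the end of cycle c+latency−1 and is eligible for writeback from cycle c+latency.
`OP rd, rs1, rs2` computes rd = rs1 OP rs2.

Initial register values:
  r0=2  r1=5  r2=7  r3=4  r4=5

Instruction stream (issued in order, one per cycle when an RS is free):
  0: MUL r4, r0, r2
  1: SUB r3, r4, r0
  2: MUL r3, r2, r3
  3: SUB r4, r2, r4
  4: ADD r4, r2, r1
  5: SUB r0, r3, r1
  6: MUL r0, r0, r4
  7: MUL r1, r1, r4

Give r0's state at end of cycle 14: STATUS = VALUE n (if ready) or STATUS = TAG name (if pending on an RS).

STATUS = TAG Mul1

  c1: issue MUL r4<-Mul1  regs: r0:2,r1:5,r2:7,r3:4,r4:Mul1
  c2: issue SUB r3<-Add1  regs: r0:2,r1:5,r2:7,r3:Add1,r4:Mul1
  c3: issue MUL r3<-Mul2  regs: r0:2,r1:5,r2:7,r3:Mul2,r4:Mul1
  c4: issue SUB r4<-Add2  regs: r0:2,r1:5,r2:7,r3:Mul2,r4:Add2
  c5: CDB Mul1=14; stall  regs: r0:2,r1:5,r2:7,r3:Mul2,r4:Add2
  c6: stall  regs: r0:2,r1:5,r2:7,r3:Mul2,r4:Add2
  c7: stall  regs: r0:2,r1:5,r2:7,r3:Mul2,r4:Add2
  c8: CDB Add1=12; issue ADD r4<-Add1  regs: r0:2,r1:5,r2:7,r3:Mul2,r4:Add1
  c9: CDB Add2=-7; issue SUB r0<-Add2  regs: r0:Add2,r1:5,r2:7,r3:Mul2,r4:Add1
  c10: issue MUL r0<-Mul1  regs: r0:Mul1,r1:5,r2:7,r3:Mul2,r4:Add1
  c11: CDB Add1=12; stall  regs: r0:Mul1,r1:5,r2:7,r3:Mul2,r4:12
  c12: CDB Mul2=84; issue MUL r1<-Mul2  regs: r0:Mul1,r1:Mul2,r2:7,r3:84,r4:12
  c13: -  regs: r0:Mul1,r1:Mul2,r2:7,r3:84,r4:12
  c14: -  regs: r0:Mul1,r1:Mul2,r2:7,r3:84,r4:12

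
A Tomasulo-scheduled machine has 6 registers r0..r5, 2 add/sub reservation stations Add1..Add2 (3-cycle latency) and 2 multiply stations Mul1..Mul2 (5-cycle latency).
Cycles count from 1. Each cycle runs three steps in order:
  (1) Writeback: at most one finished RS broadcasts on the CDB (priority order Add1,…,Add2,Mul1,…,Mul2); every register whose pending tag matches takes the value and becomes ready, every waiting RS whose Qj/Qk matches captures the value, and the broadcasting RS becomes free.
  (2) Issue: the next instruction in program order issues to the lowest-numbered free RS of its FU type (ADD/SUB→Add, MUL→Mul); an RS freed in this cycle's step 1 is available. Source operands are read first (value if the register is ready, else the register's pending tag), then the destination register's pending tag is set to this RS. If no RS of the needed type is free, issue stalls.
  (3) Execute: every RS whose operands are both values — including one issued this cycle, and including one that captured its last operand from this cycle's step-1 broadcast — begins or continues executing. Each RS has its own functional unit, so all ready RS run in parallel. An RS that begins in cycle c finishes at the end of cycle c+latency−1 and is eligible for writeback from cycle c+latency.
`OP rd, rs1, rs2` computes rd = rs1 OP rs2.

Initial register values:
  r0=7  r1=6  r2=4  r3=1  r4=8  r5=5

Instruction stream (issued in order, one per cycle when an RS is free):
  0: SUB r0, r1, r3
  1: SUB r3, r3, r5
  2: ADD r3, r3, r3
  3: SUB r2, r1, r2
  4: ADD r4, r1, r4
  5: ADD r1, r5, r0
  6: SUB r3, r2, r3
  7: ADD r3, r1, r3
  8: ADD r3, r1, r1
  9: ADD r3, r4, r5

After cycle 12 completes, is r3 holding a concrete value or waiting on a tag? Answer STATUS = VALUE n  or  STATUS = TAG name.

STATUS = TAG Add2

c1: issue SUB r0<-Add1 | r0:Add1,r1:6,r2:4,r3:1,r4:8,r5:5
c2: issue SUB r3<-Add2 | r0:Add1,r1:6,r2:4,r3:Add2,r4:8,r5:5
c3: stall | r0:Add1,r1:6,r2:4,r3:Add2,r4:8,r5:5
c4: CDB Add1=5; issue ADD r3<-Add1 | r0:5,r1:6,r2:4,r3:Add1,r4:8,r5:5
c5: CDB Add2=-4; issue SUB r2<-Add2 | r0:5,r1:6,r2:Add2,r3:Add1,r4:8,r5:5
c6: stall | r0:5,r1:6,r2:Add2,r3:Add1,r4:8,r5:5
c7: stall | r0:5,r1:6,r2:Add2,r3:Add1,r4:8,r5:5
c8: CDB Add1=-8; issue ADD r4<-Add1 | r0:5,r1:6,r2:Add2,r3:-8,r4:Add1,r5:5
c9: CDB Add2=2; issue ADD r1<-Add2 | r0:5,r1:Add2,r2:2,r3:-8,r4:Add1,r5:5
c10: stall | r0:5,r1:Add2,r2:2,r3:-8,r4:Add1,r5:5
c11: CDB Add1=14; issue SUB r3<-Add1 | r0:5,r1:Add2,r2:2,r3:Add1,r4:14,r5:5
c12: CDB Add2=10; issue ADD r3<-Add2 | r0:5,r1:10,r2:2,r3:Add2,r4:14,r5:5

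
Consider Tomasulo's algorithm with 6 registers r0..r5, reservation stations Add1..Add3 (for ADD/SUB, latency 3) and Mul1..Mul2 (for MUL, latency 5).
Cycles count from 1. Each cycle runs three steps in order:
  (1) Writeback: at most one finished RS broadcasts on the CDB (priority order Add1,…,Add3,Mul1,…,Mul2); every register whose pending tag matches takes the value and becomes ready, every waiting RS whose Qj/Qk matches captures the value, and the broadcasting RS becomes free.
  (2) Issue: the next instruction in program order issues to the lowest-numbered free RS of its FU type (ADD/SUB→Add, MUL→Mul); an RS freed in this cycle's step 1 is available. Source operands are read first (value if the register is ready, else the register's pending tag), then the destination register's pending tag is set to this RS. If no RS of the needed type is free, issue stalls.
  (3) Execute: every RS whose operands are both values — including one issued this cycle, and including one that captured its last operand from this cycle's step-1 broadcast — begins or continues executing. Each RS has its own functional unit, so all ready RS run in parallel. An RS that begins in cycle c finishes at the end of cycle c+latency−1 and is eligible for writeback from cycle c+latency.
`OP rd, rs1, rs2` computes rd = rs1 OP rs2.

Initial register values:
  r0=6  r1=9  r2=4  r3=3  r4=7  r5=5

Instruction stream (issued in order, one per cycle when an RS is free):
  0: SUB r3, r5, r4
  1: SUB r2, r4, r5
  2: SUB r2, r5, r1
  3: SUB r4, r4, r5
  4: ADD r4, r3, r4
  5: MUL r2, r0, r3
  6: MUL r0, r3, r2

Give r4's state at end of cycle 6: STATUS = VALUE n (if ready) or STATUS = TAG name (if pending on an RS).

c1: issue SUB r3<-Add1 | r0:6,r1:9,r2:4,r3:Add1,r4:7,r5:5
c2: issue SUB r2<-Add2 | r0:6,r1:9,r2:Add2,r3:Add1,r4:7,r5:5
c3: issue SUB r2<-Add3 | r0:6,r1:9,r2:Add3,r3:Add1,r4:7,r5:5
c4: CDB Add1=-2; issue SUB r4<-Add1 | r0:6,r1:9,r2:Add3,r3:-2,r4:Add1,r5:5
c5: CDB Add2=2; issue ADD r4<-Add2 | r0:6,r1:9,r2:Add3,r3:-2,r4:Add2,r5:5
c6: CDB Add3=-4; issue MUL r2<-Mul1 | r0:6,r1:9,r2:Mul1,r3:-2,r4:Add2,r5:5

STATUS = TAG Add2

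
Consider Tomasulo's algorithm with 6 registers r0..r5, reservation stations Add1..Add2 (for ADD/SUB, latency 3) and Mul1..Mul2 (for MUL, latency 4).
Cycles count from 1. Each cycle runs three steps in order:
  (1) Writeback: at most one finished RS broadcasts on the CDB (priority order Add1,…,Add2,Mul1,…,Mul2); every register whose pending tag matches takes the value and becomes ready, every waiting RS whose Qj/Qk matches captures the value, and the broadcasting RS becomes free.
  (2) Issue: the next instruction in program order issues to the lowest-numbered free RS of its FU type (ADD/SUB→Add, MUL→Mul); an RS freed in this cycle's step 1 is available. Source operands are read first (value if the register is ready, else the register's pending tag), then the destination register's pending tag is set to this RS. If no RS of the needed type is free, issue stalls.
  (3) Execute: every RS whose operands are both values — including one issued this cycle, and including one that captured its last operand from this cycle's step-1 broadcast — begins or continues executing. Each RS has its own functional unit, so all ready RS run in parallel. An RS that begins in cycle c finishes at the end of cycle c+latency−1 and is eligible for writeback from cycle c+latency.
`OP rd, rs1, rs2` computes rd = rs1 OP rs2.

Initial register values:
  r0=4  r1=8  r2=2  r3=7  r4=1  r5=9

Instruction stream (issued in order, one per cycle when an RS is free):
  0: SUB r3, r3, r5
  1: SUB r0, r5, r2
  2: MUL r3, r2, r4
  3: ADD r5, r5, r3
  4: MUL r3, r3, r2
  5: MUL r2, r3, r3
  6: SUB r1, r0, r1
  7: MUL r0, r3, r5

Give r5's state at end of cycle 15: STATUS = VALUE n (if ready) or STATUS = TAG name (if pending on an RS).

STATUS = VALUE 11

cycle 1: issue SUB r3<-Add1 // r0:4,r1:8,r2:2,r3:Add1,r4:1,r5:9
cycle 2: issue SUB r0<-Add2 // r0:Add2,r1:8,r2:2,r3:Add1,r4:1,r5:9
cycle 3: issue MUL r3<-Mul1 // r0:Add2,r1:8,r2:2,r3:Mul1,r4:1,r5:9
cycle 4: CDB Add1=-2; issue ADD r5<-Add1 // r0:Add2,r1:8,r2:2,r3:Mul1,r4:1,r5:Add1
cycle 5: CDB Add2=7; issue MUL r3<-Mul2 // r0:7,r1:8,r2:2,r3:Mul2,r4:1,r5:Add1
cycle 6: stall // r0:7,r1:8,r2:2,r3:Mul2,r4:1,r5:Add1
cycle 7: CDB Mul1=2; issue MUL r2<-Mul1 // r0:7,r1:8,r2:Mul1,r3:Mul2,r4:1,r5:Add1
cycle 8: issue SUB r1<-Add2 // r0:7,r1:Add2,r2:Mul1,r3:Mul2,r4:1,r5:Add1
cycle 9: stall // r0:7,r1:Add2,r2:Mul1,r3:Mul2,r4:1,r5:Add1
cycle 10: CDB Add1=11; stall // r0:7,r1:Add2,r2:Mul1,r3:Mul2,r4:1,r5:11
cycle 11: CDB Add2=-1; stall // r0:7,r1:-1,r2:Mul1,r3:Mul2,r4:1,r5:11
cycle 12: CDB Mul2=4; issue MUL r0<-Mul2 // r0:Mul2,r1:-1,r2:Mul1,r3:4,r4:1,r5:11
cycle 13: - // r0:Mul2,r1:-1,r2:Mul1,r3:4,r4:1,r5:11
cycle 14: - // r0:Mul2,r1:-1,r2:Mul1,r3:4,r4:1,r5:11
cycle 15: - // r0:Mul2,r1:-1,r2:Mul1,r3:4,r4:1,r5:11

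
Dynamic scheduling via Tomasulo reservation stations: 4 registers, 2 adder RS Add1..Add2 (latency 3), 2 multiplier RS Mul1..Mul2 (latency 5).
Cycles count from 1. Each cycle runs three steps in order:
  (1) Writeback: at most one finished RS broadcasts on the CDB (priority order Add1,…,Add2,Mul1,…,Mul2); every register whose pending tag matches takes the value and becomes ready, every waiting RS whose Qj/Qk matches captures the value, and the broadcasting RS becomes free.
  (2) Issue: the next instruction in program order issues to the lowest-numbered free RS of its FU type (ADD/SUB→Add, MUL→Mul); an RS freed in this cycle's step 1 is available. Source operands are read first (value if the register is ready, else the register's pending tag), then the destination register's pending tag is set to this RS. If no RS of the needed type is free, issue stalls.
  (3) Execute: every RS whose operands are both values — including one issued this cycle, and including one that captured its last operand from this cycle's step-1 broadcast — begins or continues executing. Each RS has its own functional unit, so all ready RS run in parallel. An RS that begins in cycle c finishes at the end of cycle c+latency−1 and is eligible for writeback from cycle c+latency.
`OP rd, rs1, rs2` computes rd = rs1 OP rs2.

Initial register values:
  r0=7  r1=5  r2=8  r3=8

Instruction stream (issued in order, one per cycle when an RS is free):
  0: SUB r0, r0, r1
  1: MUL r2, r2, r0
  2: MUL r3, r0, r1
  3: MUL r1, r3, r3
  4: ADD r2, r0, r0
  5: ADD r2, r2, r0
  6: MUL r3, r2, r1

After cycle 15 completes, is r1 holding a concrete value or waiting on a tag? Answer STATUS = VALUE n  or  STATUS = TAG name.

cycle 1: issue SUB r0<-Add1 // r0:Add1,r1:5,r2:8,r3:8
cycle 2: issue MUL r2<-Mul1 // r0:Add1,r1:5,r2:Mul1,r3:8
cycle 3: issue MUL r3<-Mul2 // r0:Add1,r1:5,r2:Mul1,r3:Mul2
cycle 4: CDB Add1=2; stall // r0:2,r1:5,r2:Mul1,r3:Mul2
cycle 5: stall // r0:2,r1:5,r2:Mul1,r3:Mul2
cycle 6: stall // r0:2,r1:5,r2:Mul1,r3:Mul2
cycle 7: stall // r0:2,r1:5,r2:Mul1,r3:Mul2
cycle 8: stall // r0:2,r1:5,r2:Mul1,r3:Mul2
cycle 9: CDB Mul1=16; issue MUL r1<-Mul1 // r0:2,r1:Mul1,r2:16,r3:Mul2
cycle 10: CDB Mul2=10; issue ADD r2<-Add1 // r0:2,r1:Mul1,r2:Add1,r3:10
cycle 11: issue ADD r2<-Add2 // r0:2,r1:Mul1,r2:Add2,r3:10
cycle 12: issue MUL r3<-Mul2 // r0:2,r1:Mul1,r2:Add2,r3:Mul2
cycle 13: CDB Add1=4 // r0:2,r1:Mul1,r2:Add2,r3:Mul2
cycle 14: - // r0:2,r1:Mul1,r2:Add2,r3:Mul2
cycle 15: CDB Mul1=100 // r0:2,r1:100,r2:Add2,r3:Mul2

STATUS = VALUE 100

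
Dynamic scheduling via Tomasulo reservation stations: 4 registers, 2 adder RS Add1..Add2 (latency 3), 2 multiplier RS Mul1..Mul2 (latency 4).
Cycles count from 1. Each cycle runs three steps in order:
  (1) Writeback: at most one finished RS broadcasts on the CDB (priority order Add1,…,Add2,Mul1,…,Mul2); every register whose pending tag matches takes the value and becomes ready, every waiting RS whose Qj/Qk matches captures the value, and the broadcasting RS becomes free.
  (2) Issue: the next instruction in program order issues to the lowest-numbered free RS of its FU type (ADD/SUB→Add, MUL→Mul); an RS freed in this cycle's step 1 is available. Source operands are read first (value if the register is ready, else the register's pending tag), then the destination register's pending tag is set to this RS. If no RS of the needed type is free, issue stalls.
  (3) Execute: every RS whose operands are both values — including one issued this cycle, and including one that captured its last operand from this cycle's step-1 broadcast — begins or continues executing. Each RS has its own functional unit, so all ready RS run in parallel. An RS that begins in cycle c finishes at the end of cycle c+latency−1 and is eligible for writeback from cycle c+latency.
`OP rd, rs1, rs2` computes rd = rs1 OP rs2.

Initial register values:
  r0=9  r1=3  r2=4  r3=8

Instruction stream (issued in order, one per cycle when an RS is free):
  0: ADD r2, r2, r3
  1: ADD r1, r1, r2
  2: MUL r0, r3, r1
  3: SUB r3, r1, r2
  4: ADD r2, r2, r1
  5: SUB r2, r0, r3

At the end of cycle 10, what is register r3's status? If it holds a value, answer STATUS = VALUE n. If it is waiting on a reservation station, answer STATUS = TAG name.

  c1: issue ADD r2<-Add1  regs: r0:9,r1:3,r2:Add1,r3:8
  c2: issue ADD r1<-Add2  regs: r0:9,r1:Add2,r2:Add1,r3:8
  c3: issue MUL r0<-Mul1  regs: r0:Mul1,r1:Add2,r2:Add1,r3:8
  c4: CDB Add1=12; issue SUB r3<-Add1  regs: r0:Mul1,r1:Add2,r2:12,r3:Add1
  c5: stall  regs: r0:Mul1,r1:Add2,r2:12,r3:Add1
  c6: stall  regs: r0:Mul1,r1:Add2,r2:12,r3:Add1
  c7: CDB Add2=15; issue ADD r2<-Add2  regs: r0:Mul1,r1:15,r2:Add2,r3:Add1
  c8: stall  regs: r0:Mul1,r1:15,r2:Add2,r3:Add1
  c9: stall  regs: r0:Mul1,r1:15,r2:Add2,r3:Add1
  c10: CDB Add1=3; issue SUB r2<-Add1  regs: r0:Mul1,r1:15,r2:Add1,r3:3

STATUS = VALUE 3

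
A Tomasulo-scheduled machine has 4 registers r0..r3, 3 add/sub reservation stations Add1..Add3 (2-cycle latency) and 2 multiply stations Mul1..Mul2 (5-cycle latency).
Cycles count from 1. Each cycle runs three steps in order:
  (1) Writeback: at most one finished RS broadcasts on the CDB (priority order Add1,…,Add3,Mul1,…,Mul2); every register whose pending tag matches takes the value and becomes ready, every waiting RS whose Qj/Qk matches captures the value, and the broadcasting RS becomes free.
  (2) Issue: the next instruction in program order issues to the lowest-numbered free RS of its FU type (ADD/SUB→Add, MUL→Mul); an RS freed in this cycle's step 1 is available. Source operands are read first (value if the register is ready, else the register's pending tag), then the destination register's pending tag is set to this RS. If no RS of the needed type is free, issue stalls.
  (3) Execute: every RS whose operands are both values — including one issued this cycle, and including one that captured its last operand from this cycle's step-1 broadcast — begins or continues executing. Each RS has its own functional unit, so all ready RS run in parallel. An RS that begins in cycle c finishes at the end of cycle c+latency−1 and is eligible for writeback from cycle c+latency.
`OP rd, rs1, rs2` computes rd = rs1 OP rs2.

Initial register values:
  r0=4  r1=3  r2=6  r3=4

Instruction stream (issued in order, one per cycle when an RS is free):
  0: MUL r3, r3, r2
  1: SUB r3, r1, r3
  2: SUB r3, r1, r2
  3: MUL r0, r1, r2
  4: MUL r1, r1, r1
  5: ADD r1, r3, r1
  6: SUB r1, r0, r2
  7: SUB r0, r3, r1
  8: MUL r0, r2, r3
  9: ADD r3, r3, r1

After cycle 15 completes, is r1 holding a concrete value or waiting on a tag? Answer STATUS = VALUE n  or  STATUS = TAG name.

STATUS = VALUE 12

  c1: issue MUL r3<-Mul1  regs: r0:4,r1:3,r2:6,r3:Mul1
  c2: issue SUB r3<-Add1  regs: r0:4,r1:3,r2:6,r3:Add1
  c3: issue SUB r3<-Add2  regs: r0:4,r1:3,r2:6,r3:Add2
  c4: issue MUL r0<-Mul2  regs: r0:Mul2,r1:3,r2:6,r3:Add2
  c5: CDB Add2=-3; stall  regs: r0:Mul2,r1:3,r2:6,r3:-3
  c6: CDB Mul1=24; issue MUL r1<-Mul1  regs: r0:Mul2,r1:Mul1,r2:6,r3:-3
  c7: issue ADD r1<-Add2  regs: r0:Mul2,r1:Add2,r2:6,r3:-3
  c8: CDB Add1=-21; issue SUB r1<-Add1  regs: r0:Mul2,r1:Add1,r2:6,r3:-3
  c9: CDB Mul2=18; issue SUB r0<-Add3  regs: r0:Add3,r1:Add1,r2:6,r3:-3
  c10: issue MUL r0<-Mul2  regs: r0:Mul2,r1:Add1,r2:6,r3:-3
  c11: CDB Add1=12; issue ADD r3<-Add1  regs: r0:Mul2,r1:12,r2:6,r3:Add1
  c12: CDB Mul1=9  regs: r0:Mul2,r1:12,r2:6,r3:Add1
  c13: CDB Add1=9  regs: r0:Mul2,r1:12,r2:6,r3:9
  c14: CDB Add2=6  regs: r0:Mul2,r1:12,r2:6,r3:9
  c15: CDB Add3=-15  regs: r0:Mul2,r1:12,r2:6,r3:9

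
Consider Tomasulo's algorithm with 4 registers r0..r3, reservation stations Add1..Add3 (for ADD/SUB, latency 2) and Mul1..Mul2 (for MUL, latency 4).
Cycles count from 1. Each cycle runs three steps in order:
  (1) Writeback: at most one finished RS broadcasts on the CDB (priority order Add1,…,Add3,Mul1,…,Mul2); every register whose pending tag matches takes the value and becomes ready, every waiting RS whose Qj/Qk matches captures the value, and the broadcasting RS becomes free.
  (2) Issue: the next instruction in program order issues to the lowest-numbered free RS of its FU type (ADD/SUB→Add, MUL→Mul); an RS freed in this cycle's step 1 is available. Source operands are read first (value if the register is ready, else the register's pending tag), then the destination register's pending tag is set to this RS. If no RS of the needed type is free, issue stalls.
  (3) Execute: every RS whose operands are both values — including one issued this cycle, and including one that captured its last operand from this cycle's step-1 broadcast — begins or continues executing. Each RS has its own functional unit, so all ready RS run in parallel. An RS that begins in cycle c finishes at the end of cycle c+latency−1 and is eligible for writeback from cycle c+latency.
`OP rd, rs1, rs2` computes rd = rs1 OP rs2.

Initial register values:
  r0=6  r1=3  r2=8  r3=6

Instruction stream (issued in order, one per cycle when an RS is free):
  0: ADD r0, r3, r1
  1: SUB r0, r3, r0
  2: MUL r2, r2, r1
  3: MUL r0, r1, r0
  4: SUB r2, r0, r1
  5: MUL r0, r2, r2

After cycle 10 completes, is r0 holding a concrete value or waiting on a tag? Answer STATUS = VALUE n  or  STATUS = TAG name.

cycle 1: issue ADD r0<-Add1 // r0:Add1,r1:3,r2:8,r3:6
cycle 2: issue SUB r0<-Add2 // r0:Add2,r1:3,r2:8,r3:6
cycle 3: CDB Add1=9; issue MUL r2<-Mul1 // r0:Add2,r1:3,r2:Mul1,r3:6
cycle 4: issue MUL r0<-Mul2 // r0:Mul2,r1:3,r2:Mul1,r3:6
cycle 5: CDB Add2=-3; issue SUB r2<-Add1 // r0:Mul2,r1:3,r2:Add1,r3:6
cycle 6: stall // r0:Mul2,r1:3,r2:Add1,r3:6
cycle 7: CDB Mul1=24; issue MUL r0<-Mul1 // r0:Mul1,r1:3,r2:Add1,r3:6
cycle 8: - // r0:Mul1,r1:3,r2:Add1,r3:6
cycle 9: CDB Mul2=-9 // r0:Mul1,r1:3,r2:Add1,r3:6
cycle 10: - // r0:Mul1,r1:3,r2:Add1,r3:6

STATUS = TAG Mul1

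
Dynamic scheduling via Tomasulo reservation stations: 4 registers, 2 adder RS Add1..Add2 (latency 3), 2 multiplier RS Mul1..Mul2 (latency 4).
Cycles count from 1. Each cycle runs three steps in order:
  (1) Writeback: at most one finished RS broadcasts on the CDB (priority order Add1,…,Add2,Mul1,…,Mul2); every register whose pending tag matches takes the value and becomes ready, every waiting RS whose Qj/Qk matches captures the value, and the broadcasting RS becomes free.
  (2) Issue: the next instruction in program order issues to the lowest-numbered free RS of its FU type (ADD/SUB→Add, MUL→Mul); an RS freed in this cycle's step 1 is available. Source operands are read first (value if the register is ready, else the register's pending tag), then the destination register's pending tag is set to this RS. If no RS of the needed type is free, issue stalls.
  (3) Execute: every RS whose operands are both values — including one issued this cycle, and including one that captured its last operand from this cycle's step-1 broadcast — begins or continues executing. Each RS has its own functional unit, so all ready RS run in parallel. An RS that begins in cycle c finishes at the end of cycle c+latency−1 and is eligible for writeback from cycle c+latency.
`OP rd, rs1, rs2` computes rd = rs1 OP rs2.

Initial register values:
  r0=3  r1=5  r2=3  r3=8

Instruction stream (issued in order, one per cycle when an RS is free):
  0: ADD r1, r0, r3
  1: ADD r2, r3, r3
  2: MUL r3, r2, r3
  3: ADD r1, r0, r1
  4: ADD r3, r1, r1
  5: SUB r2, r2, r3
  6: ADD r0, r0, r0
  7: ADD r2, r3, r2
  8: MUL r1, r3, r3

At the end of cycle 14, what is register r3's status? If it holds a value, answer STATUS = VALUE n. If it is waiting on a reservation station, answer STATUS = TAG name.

STATUS = VALUE 28

cycle 1: issue ADD r1<-Add1 // r0:3,r1:Add1,r2:3,r3:8
cycle 2: issue ADD r2<-Add2 // r0:3,r1:Add1,r2:Add2,r3:8
cycle 3: issue MUL r3<-Mul1 // r0:3,r1:Add1,r2:Add2,r3:Mul1
cycle 4: CDB Add1=11; issue ADD r1<-Add1 // r0:3,r1:Add1,r2:Add2,r3:Mul1
cycle 5: CDB Add2=16; issue ADD r3<-Add2 // r0:3,r1:Add1,r2:16,r3:Add2
cycle 6: stall // r0:3,r1:Add1,r2:16,r3:Add2
cycle 7: CDB Add1=14; issue SUB r2<-Add1 // r0:3,r1:14,r2:Add1,r3:Add2
cycle 8: stall // r0:3,r1:14,r2:Add1,r3:Add2
cycle 9: CDB Mul1=128; stall // r0:3,r1:14,r2:Add1,r3:Add2
cycle 10: CDB Add2=28; issue ADD r0<-Add2 // r0:Add2,r1:14,r2:Add1,r3:28
cycle 11: stall // r0:Add2,r1:14,r2:Add1,r3:28
cycle 12: stall // r0:Add2,r1:14,r2:Add1,r3:28
cycle 13: CDB Add1=-12; issue ADD r2<-Add1 // r0:Add2,r1:14,r2:Add1,r3:28
cycle 14: CDB Add2=6; issue MUL r1<-Mul1 // r0:6,r1:Mul1,r2:Add1,r3:28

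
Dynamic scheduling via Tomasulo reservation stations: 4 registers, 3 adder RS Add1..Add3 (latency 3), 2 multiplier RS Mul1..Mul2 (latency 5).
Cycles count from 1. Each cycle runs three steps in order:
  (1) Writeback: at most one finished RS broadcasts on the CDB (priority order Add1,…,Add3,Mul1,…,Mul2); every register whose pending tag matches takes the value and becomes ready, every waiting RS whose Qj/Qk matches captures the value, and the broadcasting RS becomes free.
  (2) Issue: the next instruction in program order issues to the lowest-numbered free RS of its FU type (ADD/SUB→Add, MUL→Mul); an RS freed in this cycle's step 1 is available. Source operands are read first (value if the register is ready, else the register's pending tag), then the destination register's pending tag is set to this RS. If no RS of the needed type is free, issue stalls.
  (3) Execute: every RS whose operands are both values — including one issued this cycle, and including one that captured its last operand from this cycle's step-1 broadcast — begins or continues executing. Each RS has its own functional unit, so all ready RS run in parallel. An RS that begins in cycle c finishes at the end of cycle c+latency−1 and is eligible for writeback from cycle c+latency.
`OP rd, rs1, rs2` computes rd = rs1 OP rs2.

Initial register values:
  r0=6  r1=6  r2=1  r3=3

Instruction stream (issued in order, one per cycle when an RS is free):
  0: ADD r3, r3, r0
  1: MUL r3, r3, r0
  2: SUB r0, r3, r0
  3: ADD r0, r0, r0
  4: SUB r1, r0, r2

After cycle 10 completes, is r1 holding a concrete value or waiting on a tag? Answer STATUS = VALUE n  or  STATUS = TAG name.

STATUS = TAG Add3

cycle 1: issue ADD r3<-Add1 // r0:6,r1:6,r2:1,r3:Add1
cycle 2: issue MUL r3<-Mul1 // r0:6,r1:6,r2:1,r3:Mul1
cycle 3: issue SUB r0<-Add2 // r0:Add2,r1:6,r2:1,r3:Mul1
cycle 4: CDB Add1=9; issue ADD r0<-Add1 // r0:Add1,r1:6,r2:1,r3:Mul1
cycle 5: issue SUB r1<-Add3 // r0:Add1,r1:Add3,r2:1,r3:Mul1
cycle 6: - // r0:Add1,r1:Add3,r2:1,r3:Mul1
cycle 7: - // r0:Add1,r1:Add3,r2:1,r3:Mul1
cycle 8: - // r0:Add1,r1:Add3,r2:1,r3:Mul1
cycle 9: CDB Mul1=54 // r0:Add1,r1:Add3,r2:1,r3:54
cycle 10: - // r0:Add1,r1:Add3,r2:1,r3:54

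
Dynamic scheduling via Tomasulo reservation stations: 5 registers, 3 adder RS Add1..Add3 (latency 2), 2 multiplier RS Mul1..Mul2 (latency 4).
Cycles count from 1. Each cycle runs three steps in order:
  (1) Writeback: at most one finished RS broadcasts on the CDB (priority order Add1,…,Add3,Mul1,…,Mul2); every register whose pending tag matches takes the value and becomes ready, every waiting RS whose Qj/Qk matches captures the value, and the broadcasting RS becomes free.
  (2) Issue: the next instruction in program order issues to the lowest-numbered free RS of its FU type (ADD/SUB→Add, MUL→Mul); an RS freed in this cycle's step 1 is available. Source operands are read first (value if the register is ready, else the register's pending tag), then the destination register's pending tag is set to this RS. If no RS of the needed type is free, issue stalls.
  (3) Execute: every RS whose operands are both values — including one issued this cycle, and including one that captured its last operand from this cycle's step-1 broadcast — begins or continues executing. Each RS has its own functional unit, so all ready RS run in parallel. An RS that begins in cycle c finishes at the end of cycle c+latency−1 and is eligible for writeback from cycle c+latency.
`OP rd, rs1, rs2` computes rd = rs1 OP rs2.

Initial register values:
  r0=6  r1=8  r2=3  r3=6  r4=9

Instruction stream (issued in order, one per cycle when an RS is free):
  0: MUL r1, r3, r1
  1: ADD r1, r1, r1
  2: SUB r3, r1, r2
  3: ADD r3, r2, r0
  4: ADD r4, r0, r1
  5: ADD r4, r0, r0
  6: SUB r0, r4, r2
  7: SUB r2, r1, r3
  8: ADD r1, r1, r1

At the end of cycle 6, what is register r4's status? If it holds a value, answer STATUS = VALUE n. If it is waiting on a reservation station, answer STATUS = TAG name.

c1: issue MUL r1<-Mul1 | r0:6,r1:Mul1,r2:3,r3:6,r4:9
c2: issue ADD r1<-Add1 | r0:6,r1:Add1,r2:3,r3:6,r4:9
c3: issue SUB r3<-Add2 | r0:6,r1:Add1,r2:3,r3:Add2,r4:9
c4: issue ADD r3<-Add3 | r0:6,r1:Add1,r2:3,r3:Add3,r4:9
c5: CDB Mul1=48; stall | r0:6,r1:Add1,r2:3,r3:Add3,r4:9
c6: CDB Add3=9; issue ADD r4<-Add3 | r0:6,r1:Add1,r2:3,r3:9,r4:Add3

STATUS = TAG Add3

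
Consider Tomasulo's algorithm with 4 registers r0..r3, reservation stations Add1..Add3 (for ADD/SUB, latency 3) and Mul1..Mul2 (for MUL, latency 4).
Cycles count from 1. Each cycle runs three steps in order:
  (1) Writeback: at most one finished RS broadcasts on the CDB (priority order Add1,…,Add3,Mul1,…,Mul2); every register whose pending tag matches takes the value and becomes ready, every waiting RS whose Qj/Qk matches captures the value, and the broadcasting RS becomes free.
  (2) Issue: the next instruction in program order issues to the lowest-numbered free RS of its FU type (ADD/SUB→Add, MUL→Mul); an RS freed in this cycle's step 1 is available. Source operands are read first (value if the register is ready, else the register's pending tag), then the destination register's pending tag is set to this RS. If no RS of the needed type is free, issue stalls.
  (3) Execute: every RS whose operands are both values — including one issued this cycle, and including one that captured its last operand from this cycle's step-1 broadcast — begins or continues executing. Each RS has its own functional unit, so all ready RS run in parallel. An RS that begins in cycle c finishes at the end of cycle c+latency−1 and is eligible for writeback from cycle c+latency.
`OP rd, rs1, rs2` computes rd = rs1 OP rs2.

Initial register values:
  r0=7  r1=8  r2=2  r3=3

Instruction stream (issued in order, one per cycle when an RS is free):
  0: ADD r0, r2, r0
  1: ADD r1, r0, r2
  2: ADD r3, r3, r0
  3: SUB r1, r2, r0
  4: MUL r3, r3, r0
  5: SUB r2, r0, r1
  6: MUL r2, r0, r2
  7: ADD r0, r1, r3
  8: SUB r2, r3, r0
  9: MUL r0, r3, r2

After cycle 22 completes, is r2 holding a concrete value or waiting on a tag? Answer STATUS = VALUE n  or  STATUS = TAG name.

cycle 1: issue ADD r0<-Add1 // r0:Add1,r1:8,r2:2,r3:3
cycle 2: issue ADD r1<-Add2 // r0:Add1,r1:Add2,r2:2,r3:3
cycle 3: issue ADD r3<-Add3 // r0:Add1,r1:Add2,r2:2,r3:Add3
cycle 4: CDB Add1=9; issue SUB r1<-Add1 // r0:9,r1:Add1,r2:2,r3:Add3
cycle 5: issue MUL r3<-Mul1 // r0:9,r1:Add1,r2:2,r3:Mul1
cycle 6: stall // r0:9,r1:Add1,r2:2,r3:Mul1
cycle 7: CDB Add1=-7; issue SUB r2<-Add1 // r0:9,r1:-7,r2:Add1,r3:Mul1
cycle 8: CDB Add2=11; issue MUL r2<-Mul2 // r0:9,r1:-7,r2:Mul2,r3:Mul1
cycle 9: CDB Add3=12; issue ADD r0<-Add2 // r0:Add2,r1:-7,r2:Mul2,r3:Mul1
cycle 10: CDB Add1=16; issue SUB r2<-Add1 // r0:Add2,r1:-7,r2:Add1,r3:Mul1
cycle 11: stall // r0:Add2,r1:-7,r2:Add1,r3:Mul1
cycle 12: stall // r0:Add2,r1:-7,r2:Add1,r3:Mul1
cycle 13: CDB Mul1=108; issue MUL r0<-Mul1 // r0:Mul1,r1:-7,r2:Add1,r3:108
cycle 14: CDB Mul2=144 // r0:Mul1,r1:-7,r2:Add1,r3:108
cycle 15: - // r0:Mul1,r1:-7,r2:Add1,r3:108
cycle 16: CDB Add2=101 // r0:Mul1,r1:-7,r2:Add1,r3:108
cycle 17: - // r0:Mul1,r1:-7,r2:Add1,r3:108
cycle 18: - // r0:Mul1,r1:-7,r2:Add1,r3:108
cycle 19: CDB Add1=7 // r0:Mul1,r1:-7,r2:7,r3:108
cycle 20: - // r0:Mul1,r1:-7,r2:7,r3:108
cycle 21: - // r0:Mul1,r1:-7,r2:7,r3:108
cycle 22: - // r0:Mul1,r1:-7,r2:7,r3:108

STATUS = VALUE 7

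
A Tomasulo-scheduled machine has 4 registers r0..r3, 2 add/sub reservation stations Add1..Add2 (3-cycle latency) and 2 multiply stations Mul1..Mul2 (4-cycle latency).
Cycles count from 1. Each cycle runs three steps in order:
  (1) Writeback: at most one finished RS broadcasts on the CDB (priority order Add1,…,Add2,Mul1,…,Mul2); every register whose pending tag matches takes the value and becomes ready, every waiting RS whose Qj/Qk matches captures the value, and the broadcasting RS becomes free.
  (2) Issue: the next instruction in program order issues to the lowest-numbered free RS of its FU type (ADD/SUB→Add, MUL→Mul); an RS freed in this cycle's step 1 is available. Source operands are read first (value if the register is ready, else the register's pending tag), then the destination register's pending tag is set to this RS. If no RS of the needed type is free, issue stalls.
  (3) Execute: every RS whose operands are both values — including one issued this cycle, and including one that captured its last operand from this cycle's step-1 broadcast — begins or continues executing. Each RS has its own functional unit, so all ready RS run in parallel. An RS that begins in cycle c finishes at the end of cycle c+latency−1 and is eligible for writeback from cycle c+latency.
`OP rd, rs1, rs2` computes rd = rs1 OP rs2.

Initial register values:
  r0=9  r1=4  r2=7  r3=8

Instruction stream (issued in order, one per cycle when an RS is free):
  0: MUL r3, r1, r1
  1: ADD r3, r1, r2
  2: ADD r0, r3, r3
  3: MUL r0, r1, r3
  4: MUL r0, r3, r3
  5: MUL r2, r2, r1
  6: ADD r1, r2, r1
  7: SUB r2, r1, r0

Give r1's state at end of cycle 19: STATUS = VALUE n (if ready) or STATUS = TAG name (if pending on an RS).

STATUS = VALUE 32

  c1: issue MUL r3<-Mul1  regs: r0:9,r1:4,r2:7,r3:Mul1
  c2: issue ADD r3<-Add1  regs: r0:9,r1:4,r2:7,r3:Add1
  c3: issue ADD r0<-Add2  regs: r0:Add2,r1:4,r2:7,r3:Add1
  c4: issue MUL r0<-Mul2  regs: r0:Mul2,r1:4,r2:7,r3:Add1
  c5: CDB Add1=11; stall  regs: r0:Mul2,r1:4,r2:7,r3:11
  c6: CDB Mul1=16; issue MUL r0<-Mul1  regs: r0:Mul1,r1:4,r2:7,r3:11
  c7: stall  regs: r0:Mul1,r1:4,r2:7,r3:11
  c8: CDB Add2=22; stall  regs: r0:Mul1,r1:4,r2:7,r3:11
  c9: CDB Mul2=44; issue MUL r2<-Mul2  regs: r0:Mul1,r1:4,r2:Mul2,r3:11
  c10: CDB Mul1=121; issue ADD r1<-Add1  regs: r0:121,r1:Add1,r2:Mul2,r3:11
  c11: issue SUB r2<-Add2  regs: r0:121,r1:Add1,r2:Add2,r3:11
  c12: -  regs: r0:121,r1:Add1,r2:Add2,r3:11
  c13: CDB Mul2=28  regs: r0:121,r1:Add1,r2:Add2,r3:11
  c14: -  regs: r0:121,r1:Add1,r2:Add2,r3:11
  c15: -  regs: r0:121,r1:Add1,r2:Add2,r3:11
  c16: CDB Add1=32  regs: r0:121,r1:32,r2:Add2,r3:11
  c17: -  regs: r0:121,r1:32,r2:Add2,r3:11
  c18: -  regs: r0:121,r1:32,r2:Add2,r3:11
  c19: CDB Add2=-89  regs: r0:121,r1:32,r2:-89,r3:11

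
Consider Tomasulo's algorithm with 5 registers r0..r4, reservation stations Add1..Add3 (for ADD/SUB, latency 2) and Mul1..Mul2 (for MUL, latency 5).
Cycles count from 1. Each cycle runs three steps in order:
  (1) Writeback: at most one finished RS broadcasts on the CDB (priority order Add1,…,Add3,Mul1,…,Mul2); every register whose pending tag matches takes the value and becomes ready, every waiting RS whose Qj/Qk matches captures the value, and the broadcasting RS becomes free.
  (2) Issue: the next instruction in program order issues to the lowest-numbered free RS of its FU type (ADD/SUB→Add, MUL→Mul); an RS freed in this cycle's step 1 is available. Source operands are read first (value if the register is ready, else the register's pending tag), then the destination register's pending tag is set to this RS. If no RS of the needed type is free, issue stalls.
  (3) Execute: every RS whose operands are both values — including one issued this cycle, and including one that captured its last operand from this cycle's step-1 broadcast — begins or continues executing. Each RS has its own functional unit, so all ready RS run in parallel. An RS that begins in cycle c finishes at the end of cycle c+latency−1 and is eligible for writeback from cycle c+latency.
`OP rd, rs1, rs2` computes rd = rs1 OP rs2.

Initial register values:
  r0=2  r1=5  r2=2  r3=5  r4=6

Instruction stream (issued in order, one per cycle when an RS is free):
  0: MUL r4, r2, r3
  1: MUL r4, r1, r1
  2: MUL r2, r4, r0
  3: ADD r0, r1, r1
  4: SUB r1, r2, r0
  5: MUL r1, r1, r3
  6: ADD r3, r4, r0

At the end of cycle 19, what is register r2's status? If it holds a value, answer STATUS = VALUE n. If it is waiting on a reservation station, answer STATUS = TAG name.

STATUS = VALUE 50

  c1: issue MUL r4<-Mul1  regs: r0:2,r1:5,r2:2,r3:5,r4:Mul1
  c2: issue MUL r4<-Mul2  regs: r0:2,r1:5,r2:2,r3:5,r4:Mul2
  c3: stall  regs: r0:2,r1:5,r2:2,r3:5,r4:Mul2
  c4: stall  regs: r0:2,r1:5,r2:2,r3:5,r4:Mul2
  c5: stall  regs: r0:2,r1:5,r2:2,r3:5,r4:Mul2
  c6: CDB Mul1=10; issue MUL r2<-Mul1  regs: r0:2,r1:5,r2:Mul1,r3:5,r4:Mul2
  c7: CDB Mul2=25; issue ADD r0<-Add1  regs: r0:Add1,r1:5,r2:Mul1,r3:5,r4:25
  c8: issue SUB r1<-Add2  regs: r0:Add1,r1:Add2,r2:Mul1,r3:5,r4:25
  c9: CDB Add1=10; issue MUL r1<-Mul2  regs: r0:10,r1:Mul2,r2:Mul1,r3:5,r4:25
  c10: issue ADD r3<-Add1  regs: r0:10,r1:Mul2,r2:Mul1,r3:Add1,r4:25
  c11: -  regs: r0:10,r1:Mul2,r2:Mul1,r3:Add1,r4:25
  c12: CDB Add1=35  regs: r0:10,r1:Mul2,r2:Mul1,r3:35,r4:25
  c13: CDB Mul1=50  regs: r0:10,r1:Mul2,r2:50,r3:35,r4:25
  c14: -  regs: r0:10,r1:Mul2,r2:50,r3:35,r4:25
  c15: CDB Add2=40  regs: r0:10,r1:Mul2,r2:50,r3:35,r4:25
  c16: -  regs: r0:10,r1:Mul2,r2:50,r3:35,r4:25
  c17: -  regs: r0:10,r1:Mul2,r2:50,r3:35,r4:25
  c18: -  regs: r0:10,r1:Mul2,r2:50,r3:35,r4:25
  c19: -  regs: r0:10,r1:Mul2,r2:50,r3:35,r4:25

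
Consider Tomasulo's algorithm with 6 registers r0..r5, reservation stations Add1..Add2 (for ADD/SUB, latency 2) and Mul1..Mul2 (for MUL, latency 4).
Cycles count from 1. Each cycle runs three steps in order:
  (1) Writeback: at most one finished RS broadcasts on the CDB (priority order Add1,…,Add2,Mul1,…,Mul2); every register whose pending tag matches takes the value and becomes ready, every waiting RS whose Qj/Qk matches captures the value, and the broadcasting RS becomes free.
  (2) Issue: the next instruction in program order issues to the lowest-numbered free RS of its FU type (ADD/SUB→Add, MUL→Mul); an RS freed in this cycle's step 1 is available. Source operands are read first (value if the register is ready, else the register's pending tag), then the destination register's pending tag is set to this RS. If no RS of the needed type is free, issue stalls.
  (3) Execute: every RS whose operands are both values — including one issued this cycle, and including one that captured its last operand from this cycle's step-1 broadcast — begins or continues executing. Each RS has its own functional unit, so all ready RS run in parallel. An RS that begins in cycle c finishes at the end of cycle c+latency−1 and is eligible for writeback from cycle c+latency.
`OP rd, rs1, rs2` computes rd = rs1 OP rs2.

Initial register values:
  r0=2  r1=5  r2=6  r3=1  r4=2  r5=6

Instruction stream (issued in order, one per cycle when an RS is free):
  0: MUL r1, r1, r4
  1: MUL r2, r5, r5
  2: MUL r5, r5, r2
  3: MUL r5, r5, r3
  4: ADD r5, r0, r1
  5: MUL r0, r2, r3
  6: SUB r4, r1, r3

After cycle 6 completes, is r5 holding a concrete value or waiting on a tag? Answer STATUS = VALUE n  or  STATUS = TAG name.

  c1: issue MUL r1<-Mul1  regs: r0:2,r1:Mul1,r2:6,r3:1,r4:2,r5:6
  c2: issue MUL r2<-Mul2  regs: r0:2,r1:Mul1,r2:Mul2,r3:1,r4:2,r5:6
  c3: stall  regs: r0:2,r1:Mul1,r2:Mul2,r3:1,r4:2,r5:6
  c4: stall  regs: r0:2,r1:Mul1,r2:Mul2,r3:1,r4:2,r5:6
  c5: CDB Mul1=10; issue MUL r5<-Mul1  regs: r0:2,r1:10,r2:Mul2,r3:1,r4:2,r5:Mul1
  c6: CDB Mul2=36; issue MUL r5<-Mul2  regs: r0:2,r1:10,r2:36,r3:1,r4:2,r5:Mul2

STATUS = TAG Mul2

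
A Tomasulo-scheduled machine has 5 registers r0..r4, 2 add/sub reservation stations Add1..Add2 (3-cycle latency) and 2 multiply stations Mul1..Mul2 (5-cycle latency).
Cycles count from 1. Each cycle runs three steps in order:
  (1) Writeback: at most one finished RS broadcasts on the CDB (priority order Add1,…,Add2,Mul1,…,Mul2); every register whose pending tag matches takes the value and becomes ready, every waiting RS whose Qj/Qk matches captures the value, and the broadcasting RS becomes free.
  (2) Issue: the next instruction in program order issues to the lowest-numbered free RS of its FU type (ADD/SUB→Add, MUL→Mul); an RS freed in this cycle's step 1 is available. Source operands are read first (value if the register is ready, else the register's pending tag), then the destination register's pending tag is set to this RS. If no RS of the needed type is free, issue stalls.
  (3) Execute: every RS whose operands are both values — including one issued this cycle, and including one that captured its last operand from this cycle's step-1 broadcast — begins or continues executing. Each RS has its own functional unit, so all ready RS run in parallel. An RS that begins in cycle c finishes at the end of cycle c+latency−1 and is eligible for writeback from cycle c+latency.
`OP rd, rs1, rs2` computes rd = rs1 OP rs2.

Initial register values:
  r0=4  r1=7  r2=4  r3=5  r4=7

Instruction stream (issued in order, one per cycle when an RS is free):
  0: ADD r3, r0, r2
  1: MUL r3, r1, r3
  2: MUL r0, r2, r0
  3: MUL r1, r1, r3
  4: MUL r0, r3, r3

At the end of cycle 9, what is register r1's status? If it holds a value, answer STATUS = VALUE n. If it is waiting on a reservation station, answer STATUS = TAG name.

c1: issue ADD r3<-Add1 | r0:4,r1:7,r2:4,r3:Add1,r4:7
c2: issue MUL r3<-Mul1 | r0:4,r1:7,r2:4,r3:Mul1,r4:7
c3: issue MUL r0<-Mul2 | r0:Mul2,r1:7,r2:4,r3:Mul1,r4:7
c4: CDB Add1=8; stall | r0:Mul2,r1:7,r2:4,r3:Mul1,r4:7
c5: stall | r0:Mul2,r1:7,r2:4,r3:Mul1,r4:7
c6: stall | r0:Mul2,r1:7,r2:4,r3:Mul1,r4:7
c7: stall | r0:Mul2,r1:7,r2:4,r3:Mul1,r4:7
c8: CDB Mul2=16; issue MUL r1<-Mul2 | r0:16,r1:Mul2,r2:4,r3:Mul1,r4:7
c9: CDB Mul1=56; issue MUL r0<-Mul1 | r0:Mul1,r1:Mul2,r2:4,r3:56,r4:7

STATUS = TAG Mul2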